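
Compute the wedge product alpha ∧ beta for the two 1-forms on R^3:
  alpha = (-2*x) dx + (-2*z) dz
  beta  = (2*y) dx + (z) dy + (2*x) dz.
alpha ∧ beta = (-2*x*z) dx ∧ dy + (-4*x^2 + 4*y*z) dx ∧ dz + (2*z^2) dy ∧ dz

Distribute the wedge, using dx_i ∧ dx_j = -dx_j ∧ dx_i and dx_i ∧ dx_i = 0. For each pair (i, j) with i < j, the coefficient of dx_i ∧ dx_j in alpha ∧ beta is (alpha_i * beta_j - alpha_j * beta_i). Collecting: alpha ∧ beta = (-2*x*z) dx ∧ dy + (-4*x^2 + 4*y*z) dx ∧ dz + (2*z^2) dy ∧ dz.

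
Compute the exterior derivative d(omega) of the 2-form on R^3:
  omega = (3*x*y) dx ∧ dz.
d(omega) = (-3*x) dx ∧ dy ∧ dz

For a 2-form omega = sum_{i<j} g_{ij} dx_i ∧ dx_j, the exterior derivative is
  d(omega) = sum_{i<j} d(g_{ij}) ∧ dx_i ∧ dx_j = sum_{i<j, k} (∂g_{ij}/∂x_k) dx_k ∧ dx_i ∧ dx_j.
Expand each term, using dx_k ∧ dx_i ∧ dx_j = sgn(permutation) dx_{(a)} ∧ dx_{(b)} ∧ dx_{(c)} with (a < b < c) sorted:
  d(3*x*y) includes (∂/∂y)(3*x*y) dy = (3*x) dy, which multiplied by dx ∧ dz gives (-3*x) dx ∧ dy ∧ dz
Collecting like 3-forms: d(omega) = (-3*x) dx ∧ dy ∧ dz.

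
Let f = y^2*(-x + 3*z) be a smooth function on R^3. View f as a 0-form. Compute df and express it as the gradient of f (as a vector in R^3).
df = (-y^2) dx + (2*y*(-x + 3*z)) dy + (3*y^2) dz; grad f = (-y^2, 2*y*(-x + 3*z), 3*y^2)

For a 0-form f, d f = (∂f/∂x) dx + (∂f/∂y) dy + (∂f/∂z) dz. The components of the vector representation are exactly the entries of grad f in Cartesian coordinates:
  ∂f/∂x = -y^2
  ∂f/∂y = 2*y*(-x + 3*z)
  ∂f/∂z = 3*y^2.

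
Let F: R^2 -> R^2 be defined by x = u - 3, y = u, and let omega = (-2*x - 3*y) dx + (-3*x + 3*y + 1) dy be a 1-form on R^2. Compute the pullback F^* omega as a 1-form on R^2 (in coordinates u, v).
F^* omega = (16 - 5*u) du

Using F^*(f dg) = (f ∘ F) d(g ∘ F), substitute each coordinate x_i by F_i(u, v) in f_i, and replace dx_i by d F_i = (∂F_i/∂u) du + (∂F_i/∂v) dv.
  For the x component: f_1(F) = 6 - 5*u; d F_1 = (1) du + (0) dv
  For the y component: f_2(F) = 10; d F_2 = (1) du + (0) dv
Combining and collecting du, dv coefficients:
  coeff of du: 16 - 5*u
  coeff of dv: 0
F^* omega = (16 - 5*u) du.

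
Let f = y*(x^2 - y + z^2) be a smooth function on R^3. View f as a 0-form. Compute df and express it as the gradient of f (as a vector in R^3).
df = (2*x*y) dx + (x^2 - 2*y + z^2) dy + (2*y*z) dz; grad f = (2*x*y, x^2 - 2*y + z^2, 2*y*z)

For a 0-form f, d f = (∂f/∂x) dx + (∂f/∂y) dy + (∂f/∂z) dz. The components of the vector representation are exactly the entries of grad f in Cartesian coordinates:
  ∂f/∂x = 2*x*y
  ∂f/∂y = x^2 - 2*y + z^2
  ∂f/∂z = 2*y*z.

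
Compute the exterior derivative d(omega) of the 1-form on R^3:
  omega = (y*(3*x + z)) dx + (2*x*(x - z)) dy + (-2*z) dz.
d(omega) = (x - 3*z) dx ∧ dy + (-y) dx ∧ dz + (2*x) dy ∧ dz

For a 1-form omega = sum_i f_i dx_i, the exterior derivative is
  d(omega) = sum_{i < j} (∂f_j/∂x_i - ∂f_i/∂x_j) dx_i ∧ dx_j.
  coefficient of dx ∧ dy: ∂f_2/∂x - ∂f_1/∂y = ∂(2*x*(x - z))/∂x - ∂(y*(3*x + z))/∂y = x - 3*z
  coefficient of dx ∧ dz: ∂f_3/∂x - ∂f_1/∂z = ∂(-2*z)/∂x - ∂(y*(3*x + z))/∂z = -y
  coefficient of dy ∧ dz: ∂f_3/∂y - ∂f_2/∂z = ∂(-2*z)/∂y - ∂(2*x*(x - z))/∂z = 2*x
Assembling: d(omega) = (x - 3*z) dx ∧ dy + (-y) dx ∧ dz + (2*x) dy ∧ dz.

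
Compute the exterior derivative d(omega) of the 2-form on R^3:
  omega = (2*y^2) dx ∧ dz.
d(omega) = (-4*y) dx ∧ dy ∧ dz

For a 2-form omega = sum_{i<j} g_{ij} dx_i ∧ dx_j, the exterior derivative is
  d(omega) = sum_{i<j} d(g_{ij}) ∧ dx_i ∧ dx_j = sum_{i<j, k} (∂g_{ij}/∂x_k) dx_k ∧ dx_i ∧ dx_j.
Expand each term, using dx_k ∧ dx_i ∧ dx_j = sgn(permutation) dx_{(a)} ∧ dx_{(b)} ∧ dx_{(c)} with (a < b < c) sorted:
  d(2*y^2) includes (∂/∂y)(2*y^2) dy = (4*y) dy, which multiplied by dx ∧ dz gives (-4*y) dx ∧ dy ∧ dz
Collecting like 3-forms: d(omega) = (-4*y) dx ∧ dy ∧ dz.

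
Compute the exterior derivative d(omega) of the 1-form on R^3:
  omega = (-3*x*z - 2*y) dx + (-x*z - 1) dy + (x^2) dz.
d(omega) = (2 - z) dx ∧ dy + (5*x) dx ∧ dz + (x) dy ∧ dz

For a 1-form omega = sum_i f_i dx_i, the exterior derivative is
  d(omega) = sum_{i < j} (∂f_j/∂x_i - ∂f_i/∂x_j) dx_i ∧ dx_j.
  coefficient of dx ∧ dy: ∂f_2/∂x - ∂f_1/∂y = ∂(-x*z - 1)/∂x - ∂(-3*x*z - 2*y)/∂y = 2 - z
  coefficient of dx ∧ dz: ∂f_3/∂x - ∂f_1/∂z = ∂(x^2)/∂x - ∂(-3*x*z - 2*y)/∂z = 5*x
  coefficient of dy ∧ dz: ∂f_3/∂y - ∂f_2/∂z = ∂(x^2)/∂y - ∂(-x*z - 1)/∂z = x
Assembling: d(omega) = (2 - z) dx ∧ dy + (5*x) dx ∧ dz + (x) dy ∧ dz.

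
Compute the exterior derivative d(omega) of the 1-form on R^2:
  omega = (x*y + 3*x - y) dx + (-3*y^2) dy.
d(omega) = (1 - x) dx ∧ dy

For a 1-form omega = sum_i f_i dx_i, the exterior derivative is
  d(omega) = sum_{i < j} (∂f_j/∂x_i - ∂f_i/∂x_j) dx_i ∧ dx_j.
  coefficient of dx ∧ dy: ∂f_2/∂x - ∂f_1/∂y = ∂(-3*y^2)/∂x - ∂(x*y + 3*x - y)/∂y = 1 - x
Assembling: d(omega) = (1 - x) dx ∧ dy.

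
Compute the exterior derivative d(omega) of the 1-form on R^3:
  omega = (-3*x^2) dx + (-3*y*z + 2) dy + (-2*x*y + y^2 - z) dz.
d(omega) = (-2*y) dx ∧ dz + (-2*x + 5*y) dy ∧ dz

For a 1-form omega = sum_i f_i dx_i, the exterior derivative is
  d(omega) = sum_{i < j} (∂f_j/∂x_i - ∂f_i/∂x_j) dx_i ∧ dx_j.
  coefficient of dx ∧ dz: ∂f_3/∂x - ∂f_1/∂z = ∂(-2*x*y + y^2 - z)/∂x - ∂(-3*x^2)/∂z = -2*y
  coefficient of dy ∧ dz: ∂f_3/∂y - ∂f_2/∂z = ∂(-2*x*y + y^2 - z)/∂y - ∂(-3*y*z + 2)/∂z = -2*x + 5*y
Assembling: d(omega) = (-2*y) dx ∧ dz + (-2*x + 5*y) dy ∧ dz.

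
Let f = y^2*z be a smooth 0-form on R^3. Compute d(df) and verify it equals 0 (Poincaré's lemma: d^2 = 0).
d(df) = 0

Step 1: df = sum_i (∂f/∂x_i) dx_i = (0) dx + (2*y*z) dy + (y^2) dz.
Step 2: Apply d again. Using the 1-form formula, the coefficient of dx ∧ dy in d(df) is ∂^2 f/∂x ∂y - ∂^2 f/∂y ∂x = (0) - (0) = 0 (equality of mixed partials for smooth f).
Similarly for dx ∧ dz and dy ∧ dz — all coefficients vanish. So d(df) = 0.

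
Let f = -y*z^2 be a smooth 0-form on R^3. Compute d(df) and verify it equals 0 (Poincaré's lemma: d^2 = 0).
d(df) = 0

Step 1: df = sum_i (∂f/∂x_i) dx_i = (0) dx + (-z^2) dy + (-2*y*z) dz.
Step 2: Apply d again. Using the 1-form formula, the coefficient of dx ∧ dy in d(df) is ∂^2 f/∂x ∂y - ∂^2 f/∂y ∂x = (0) - (0) = 0 (equality of mixed partials for smooth f).
Similarly for dx ∧ dz and dy ∧ dz — all coefficients vanish. So d(df) = 0.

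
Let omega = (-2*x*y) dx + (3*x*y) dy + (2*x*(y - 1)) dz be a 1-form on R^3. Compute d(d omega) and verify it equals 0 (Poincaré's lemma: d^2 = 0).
d(d omega) = 0

Step 1: d omega = sum_{i<j} (∂f_j/∂x_i - ∂f_i/∂x_j) dx_i ∧ dx_j:
  coeff of dx ∧ dy: 2*x + 3*y
  coeff of dx ∧ dz: 2*y - 2
  coeff of dy ∧ dz: 2*x
Step 2: Apply d again to each 2-form coefficient. The only possible 3-form in R^3 is dx ∧ dy ∧ dz, with coefficient
  ∂(coeff of dy∧dz)/∂x - ∂(coeff of dx∧dz)/∂y + ∂(coeff of dx∧dy)/∂z
  = ∂/∂x (2*x) - ∂/∂y (2*y - 2) + ∂/∂z (2*x + 3*y).
Each of these terms simplifies to sums of mixed partials that cancel in pairs. The result is 0 (by equality of mixed partials for smooth functions — Schwarz / Clairaut).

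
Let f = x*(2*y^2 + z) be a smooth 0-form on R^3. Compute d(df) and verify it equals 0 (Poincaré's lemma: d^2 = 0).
d(df) = 0

Step 1: df = sum_i (∂f/∂x_i) dx_i = (2*y^2 + z) dx + (4*x*y) dy + (x) dz.
Step 2: Apply d again. Using the 1-form formula, the coefficient of dx ∧ dy in d(df) is ∂^2 f/∂x ∂y - ∂^2 f/∂y ∂x = (4*y) - (4*y) = 0 (equality of mixed partials for smooth f).
Similarly for dx ∧ dz and dy ∧ dz — all coefficients vanish. So d(df) = 0.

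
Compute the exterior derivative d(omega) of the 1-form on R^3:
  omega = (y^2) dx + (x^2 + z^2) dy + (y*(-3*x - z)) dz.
d(omega) = (2*x - 2*y) dx ∧ dy + (-3*y) dx ∧ dz + (-3*x - 3*z) dy ∧ dz

For a 1-form omega = sum_i f_i dx_i, the exterior derivative is
  d(omega) = sum_{i < j} (∂f_j/∂x_i - ∂f_i/∂x_j) dx_i ∧ dx_j.
  coefficient of dx ∧ dy: ∂f_2/∂x - ∂f_1/∂y = ∂(x^2 + z^2)/∂x - ∂(y^2)/∂y = 2*x - 2*y
  coefficient of dx ∧ dz: ∂f_3/∂x - ∂f_1/∂z = ∂(y*(-3*x - z))/∂x - ∂(y^2)/∂z = -3*y
  coefficient of dy ∧ dz: ∂f_3/∂y - ∂f_2/∂z = ∂(y*(-3*x - z))/∂y - ∂(x^2 + z^2)/∂z = -3*x - 3*z
Assembling: d(omega) = (2*x - 2*y) dx ∧ dy + (-3*y) dx ∧ dz + (-3*x - 3*z) dy ∧ dz.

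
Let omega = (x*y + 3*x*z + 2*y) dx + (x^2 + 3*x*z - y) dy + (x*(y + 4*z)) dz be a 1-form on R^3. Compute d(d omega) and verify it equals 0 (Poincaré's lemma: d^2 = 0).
d(d omega) = 0

Step 1: d omega = sum_{i<j} (∂f_j/∂x_i - ∂f_i/∂x_j) dx_i ∧ dx_j:
  coeff of dx ∧ dy: x + 3*z - 2
  coeff of dx ∧ dz: -3*x + y + 4*z
  coeff of dy ∧ dz: -2*x
Step 2: Apply d again to each 2-form coefficient. The only possible 3-form in R^3 is dx ∧ dy ∧ dz, with coefficient
  ∂(coeff of dy∧dz)/∂x - ∂(coeff of dx∧dz)/∂y + ∂(coeff of dx∧dy)/∂z
  = ∂/∂x (-2*x) - ∂/∂y (-3*x + y + 4*z) + ∂/∂z (x + 3*z - 2).
Each of these terms simplifies to sums of mixed partials that cancel in pairs. The result is 0 (by equality of mixed partials for smooth functions — Schwarz / Clairaut).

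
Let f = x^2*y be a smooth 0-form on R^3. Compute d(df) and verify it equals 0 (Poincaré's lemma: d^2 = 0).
d(df) = 0

Step 1: df = sum_i (∂f/∂x_i) dx_i = (2*x*y) dx + (x^2) dy + (0) dz.
Step 2: Apply d again. Using the 1-form formula, the coefficient of dx ∧ dy in d(df) is ∂^2 f/∂x ∂y - ∂^2 f/∂y ∂x = (2*x) - (2*x) = 0 (equality of mixed partials for smooth f).
Similarly for dx ∧ dz and dy ∧ dz — all coefficients vanish. So d(df) = 0.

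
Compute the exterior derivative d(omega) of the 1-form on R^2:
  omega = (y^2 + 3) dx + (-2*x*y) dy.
d(omega) = (-4*y) dx ∧ dy

For a 1-form omega = sum_i f_i dx_i, the exterior derivative is
  d(omega) = sum_{i < j} (∂f_j/∂x_i - ∂f_i/∂x_j) dx_i ∧ dx_j.
  coefficient of dx ∧ dy: ∂f_2/∂x - ∂f_1/∂y = ∂(-2*x*y)/∂x - ∂(y^2 + 3)/∂y = -4*y
Assembling: d(omega) = (-4*y) dx ∧ dy.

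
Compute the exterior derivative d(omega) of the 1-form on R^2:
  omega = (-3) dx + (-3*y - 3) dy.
d(omega) = 0

For a 1-form omega = sum_i f_i dx_i, the exterior derivative is
  d(omega) = sum_{i < j} (∂f_j/∂x_i - ∂f_i/∂x_j) dx_i ∧ dx_j.

Assembling: d(omega) = 0.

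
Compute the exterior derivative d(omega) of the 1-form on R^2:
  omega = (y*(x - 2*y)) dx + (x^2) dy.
d(omega) = (x + 4*y) dx ∧ dy

For a 1-form omega = sum_i f_i dx_i, the exterior derivative is
  d(omega) = sum_{i < j} (∂f_j/∂x_i - ∂f_i/∂x_j) dx_i ∧ dx_j.
  coefficient of dx ∧ dy: ∂f_2/∂x - ∂f_1/∂y = ∂(x^2)/∂x - ∂(y*(x - 2*y))/∂y = x + 4*y
Assembling: d(omega) = (x + 4*y) dx ∧ dy.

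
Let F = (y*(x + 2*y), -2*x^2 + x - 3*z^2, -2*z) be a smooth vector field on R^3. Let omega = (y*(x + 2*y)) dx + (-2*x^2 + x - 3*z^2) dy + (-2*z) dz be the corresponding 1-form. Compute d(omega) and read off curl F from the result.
d(omega) = (6*z) dy ∧ dz + (0) dz ∧ dx + (-5*x - 4*y + 1) dx ∧ dy; curl F = (6*z, 0, -5*x - 4*y + 1)

d omega = sum_{i<j} (∂f_j/∂x_i - ∂f_i/∂x_j) dx_i ∧ dx_j. Under the identification (dy ∧ dz, dz ∧ dx, dx ∧ dy) ↔ (e_x, e_y, e_z), the coefficients are exactly the components of curl F. Compute:
  ∂R/∂y - ∂Q/∂z = (0) - (-6*z) = 6*z
  ∂P/∂z - ∂R/∂x = (0) - (0) = 0
  ∂Q/∂x - ∂P/∂y = (1 - 4*x) - (x + 4*y) = -5*x - 4*y + 1.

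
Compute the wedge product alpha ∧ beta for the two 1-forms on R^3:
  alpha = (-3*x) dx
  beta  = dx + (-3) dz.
alpha ∧ beta = (9*x) dx ∧ dz

Distribute the wedge, using dx_i ∧ dx_j = -dx_j ∧ dx_i and dx_i ∧ dx_i = 0. For each pair (i, j) with i < j, the coefficient of dx_i ∧ dx_j in alpha ∧ beta is (alpha_i * beta_j - alpha_j * beta_i). Collecting: alpha ∧ beta = (9*x) dx ∧ dz.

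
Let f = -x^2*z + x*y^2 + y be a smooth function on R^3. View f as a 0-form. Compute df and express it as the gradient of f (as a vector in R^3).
df = (-2*x*z + y^2) dx + (2*x*y + 1) dy + (-x^2) dz; grad f = (-2*x*z + y^2, 2*x*y + 1, -x^2)

For a 0-form f, d f = (∂f/∂x) dx + (∂f/∂y) dy + (∂f/∂z) dz. The components of the vector representation are exactly the entries of grad f in Cartesian coordinates:
  ∂f/∂x = -2*x*z + y^2
  ∂f/∂y = 2*x*y + 1
  ∂f/∂z = -x^2.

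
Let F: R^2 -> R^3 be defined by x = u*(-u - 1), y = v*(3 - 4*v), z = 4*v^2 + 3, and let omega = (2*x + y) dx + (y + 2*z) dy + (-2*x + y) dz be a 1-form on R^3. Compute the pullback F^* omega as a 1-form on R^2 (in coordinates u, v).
F^* omega = (4*u^3 + 6*u^2 + 8*u*v^2 - 6*u*v + 2*u + 4*v^2 - 3*v) du + (16*u^2*v + 16*u*v - 64*v^3 + 12*v^2 - 39*v + 18) dv

Using F^*(f dg) = (f ∘ F) d(g ∘ F), substitute each coordinate x_i by F_i(u, v) in f_i, and replace dx_i by d F_i = (∂F_i/∂u) du + (∂F_i/∂v) dv.
  For the x component: f_1(F) = -2*u^2 - 2*u - 4*v^2 + 3*v; d F_1 = (-2*u - 1) du + (0) dv
  For the y component: f_2(F) = 4*v^2 + 3*v + 6; d F_2 = (0) du + (3 - 8*v) dv
  For the z component: f_3(F) = 2*u^2 + 2*u - 4*v^2 + 3*v; d F_3 = (0) du + (8*v) dv
Combining and collecting du, dv coefficients:
  coeff of du: 4*u^3 + 6*u^2 + 8*u*v^2 - 6*u*v + 2*u + 4*v^2 - 3*v
  coeff of dv: 16*u^2*v + 16*u*v - 64*v^3 + 12*v^2 - 39*v + 18
F^* omega = (4*u^3 + 6*u^2 + 8*u*v^2 - 6*u*v + 2*u + 4*v^2 - 3*v) du + (16*u^2*v + 16*u*v - 64*v^3 + 12*v^2 - 39*v + 18) dv.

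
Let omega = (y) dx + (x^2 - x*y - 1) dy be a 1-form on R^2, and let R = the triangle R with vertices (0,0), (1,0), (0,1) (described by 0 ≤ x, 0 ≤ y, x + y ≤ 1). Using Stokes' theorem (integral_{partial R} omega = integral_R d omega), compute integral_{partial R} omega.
integral_(partial R) omega = -1/3

Stokes: integral_partial_R omega = integral_R d omega with d omega = (∂Q/∂x - ∂P/∂y) dx ∧ dy.
  ∂Q/∂x = 2*x - y
  ∂P/∂y = 1
  integrand = ∂Q/∂x - ∂P/∂y = 2*x - y - 1.
Integrating over R: integral_0^1 integral_0^{1-x} (2*x - y - 1) dy dx = -1/3.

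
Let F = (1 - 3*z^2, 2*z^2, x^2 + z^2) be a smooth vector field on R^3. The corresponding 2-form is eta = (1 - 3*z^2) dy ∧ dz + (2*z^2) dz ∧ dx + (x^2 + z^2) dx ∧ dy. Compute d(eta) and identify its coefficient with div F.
d(eta) = (2*z) dx ∧ dy ∧ dz; div F = 2*z

For a 2-form in R^3 of the form above, applying d gives a 3-form with coefficient ∂P/∂x + ∂Q/∂y + ∂R/∂z:
  ∂P/∂x = 0
  ∂Q/∂y = 0
  ∂R/∂z = 2*z
Sum = 2*z, which is exactly div F.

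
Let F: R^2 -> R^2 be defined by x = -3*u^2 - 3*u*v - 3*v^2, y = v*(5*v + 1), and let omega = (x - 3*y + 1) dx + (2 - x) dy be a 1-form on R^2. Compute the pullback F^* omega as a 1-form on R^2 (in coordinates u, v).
F^* omega = (18*u^3 + 27*u^2*v + 117*u*v^2 + 18*u*v - 6*u + 54*v^3 + 9*v^2 - 3*v) du + (9*u^3 + 57*u^2*v + 3*u^2 + 102*u*v^2 + 12*u*v - 3*u + 138*v^3 + 21*v^2 + 14*v + 2) dv

Using F^*(f dg) = (f ∘ F) d(g ∘ F), substitute each coordinate x_i by F_i(u, v) in f_i, and replace dx_i by d F_i = (∂F_i/∂u) du + (∂F_i/∂v) dv.
  For the x component: f_1(F) = -3*u^2 - 3*u*v - 18*v^2 - 3*v + 1; d F_1 = (-6*u - 3*v) du + (-3*u - 6*v) dv
  For the y component: f_2(F) = 3*u^2 + 3*u*v + 3*v^2 + 2; d F_2 = (0) du + (10*v + 1) dv
Combining and collecting du, dv coefficients:
  coeff of du: 18*u^3 + 27*u^2*v + 117*u*v^2 + 18*u*v - 6*u + 54*v^3 + 9*v^2 - 3*v
  coeff of dv: 9*u^3 + 57*u^2*v + 3*u^2 + 102*u*v^2 + 12*u*v - 3*u + 138*v^3 + 21*v^2 + 14*v + 2
F^* omega = (18*u^3 + 27*u^2*v + 117*u*v^2 + 18*u*v - 6*u + 54*v^3 + 9*v^2 - 3*v) du + (9*u^3 + 57*u^2*v + 3*u^2 + 102*u*v^2 + 12*u*v - 3*u + 138*v^3 + 21*v^2 + 14*v + 2) dv.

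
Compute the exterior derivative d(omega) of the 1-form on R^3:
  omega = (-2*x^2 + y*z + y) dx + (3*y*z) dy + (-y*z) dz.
d(omega) = (-z - 1) dx ∧ dy + (-y) dx ∧ dz + (-3*y - z) dy ∧ dz

For a 1-form omega = sum_i f_i dx_i, the exterior derivative is
  d(omega) = sum_{i < j} (∂f_j/∂x_i - ∂f_i/∂x_j) dx_i ∧ dx_j.
  coefficient of dx ∧ dy: ∂f_2/∂x - ∂f_1/∂y = ∂(3*y*z)/∂x - ∂(-2*x^2 + y*z + y)/∂y = -z - 1
  coefficient of dx ∧ dz: ∂f_3/∂x - ∂f_1/∂z = ∂(-y*z)/∂x - ∂(-2*x^2 + y*z + y)/∂z = -y
  coefficient of dy ∧ dz: ∂f_3/∂y - ∂f_2/∂z = ∂(-y*z)/∂y - ∂(3*y*z)/∂z = -3*y - z
Assembling: d(omega) = (-z - 1) dx ∧ dy + (-y) dx ∧ dz + (-3*y - z) dy ∧ dz.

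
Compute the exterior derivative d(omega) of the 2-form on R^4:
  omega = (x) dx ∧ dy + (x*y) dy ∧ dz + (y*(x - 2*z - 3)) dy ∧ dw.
d(omega) = (y) dx ∧ dy ∧ dz + (y) dx ∧ dy ∧ dw + (2*y) dy ∧ dz ∧ dw

For a 2-form omega = sum_{i<j} g_{ij} dx_i ∧ dx_j, the exterior derivative is
  d(omega) = sum_{i<j} d(g_{ij}) ∧ dx_i ∧ dx_j = sum_{i<j, k} (∂g_{ij}/∂x_k) dx_k ∧ dx_i ∧ dx_j.
Expand each term, using dx_k ∧ dx_i ∧ dx_j = sgn(permutation) dx_{(a)} ∧ dx_{(b)} ∧ dx_{(c)} with (a < b < c) sorted:
  d(x*y) includes (∂/∂x)(x*y) dx = (y) dx, which multiplied by dy ∧ dz gives (y) dx ∧ dy ∧ dz
  d(y*(x - 2*z - 3)) includes (∂/∂x)(y*(x - 2*z - 3)) dx = (y) dx, which multiplied by dy ∧ dw gives (y) dx ∧ dy ∧ dw
  d(y*(x - 2*z - 3)) includes (∂/∂z)(y*(x - 2*z - 3)) dz = (-2*y) dz, which multiplied by dy ∧ dw gives (2*y) dy ∧ dz ∧ dw
Collecting like 3-forms: d(omega) = (y) dx ∧ dy ∧ dz + (y) dx ∧ dy ∧ dw + (2*y) dy ∧ dz ∧ dw.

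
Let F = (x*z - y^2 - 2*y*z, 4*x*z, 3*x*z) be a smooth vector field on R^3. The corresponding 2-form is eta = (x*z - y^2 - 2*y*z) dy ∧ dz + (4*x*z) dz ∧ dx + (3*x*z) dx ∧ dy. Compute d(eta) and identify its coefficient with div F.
d(eta) = (3*x + z) dx ∧ dy ∧ dz; div F = 3*x + z

For a 2-form in R^3 of the form above, applying d gives a 3-form with coefficient ∂P/∂x + ∂Q/∂y + ∂R/∂z:
  ∂P/∂x = z
  ∂Q/∂y = 0
  ∂R/∂z = 3*x
Sum = 3*x + z, which is exactly div F.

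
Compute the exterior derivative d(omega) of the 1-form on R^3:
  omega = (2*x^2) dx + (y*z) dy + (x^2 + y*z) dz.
d(omega) = (2*x) dx ∧ dz + (-y + z) dy ∧ dz

For a 1-form omega = sum_i f_i dx_i, the exterior derivative is
  d(omega) = sum_{i < j} (∂f_j/∂x_i - ∂f_i/∂x_j) dx_i ∧ dx_j.
  coefficient of dx ∧ dz: ∂f_3/∂x - ∂f_1/∂z = ∂(x^2 + y*z)/∂x - ∂(2*x^2)/∂z = 2*x
  coefficient of dy ∧ dz: ∂f_3/∂y - ∂f_2/∂z = ∂(x^2 + y*z)/∂y - ∂(y*z)/∂z = -y + z
Assembling: d(omega) = (2*x) dx ∧ dz + (-y + z) dy ∧ dz.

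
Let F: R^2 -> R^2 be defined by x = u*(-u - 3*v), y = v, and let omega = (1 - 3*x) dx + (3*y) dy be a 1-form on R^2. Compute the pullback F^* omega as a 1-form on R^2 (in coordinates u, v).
F^* omega = (-6*u^3 - 27*u^2*v - 27*u*v^2 - 2*u - 3*v) du + (-9*u^3 - 27*u^2*v - 3*u + 3*v) dv

Using F^*(f dg) = (f ∘ F) d(g ∘ F), substitute each coordinate x_i by F_i(u, v) in f_i, and replace dx_i by d F_i = (∂F_i/∂u) du + (∂F_i/∂v) dv.
  For the x component: f_1(F) = 3*u^2 + 9*u*v + 1; d F_1 = (-2*u - 3*v) du + (-3*u) dv
  For the y component: f_2(F) = 3*v; d F_2 = (0) du + (1) dv
Combining and collecting du, dv coefficients:
  coeff of du: -6*u^3 - 27*u^2*v - 27*u*v^2 - 2*u - 3*v
  coeff of dv: -9*u^3 - 27*u^2*v - 3*u + 3*v
F^* omega = (-6*u^3 - 27*u^2*v - 27*u*v^2 - 2*u - 3*v) du + (-9*u^3 - 27*u^2*v - 3*u + 3*v) dv.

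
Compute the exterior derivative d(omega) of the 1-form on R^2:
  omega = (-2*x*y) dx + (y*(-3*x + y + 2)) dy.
d(omega) = (2*x - 3*y) dx ∧ dy

For a 1-form omega = sum_i f_i dx_i, the exterior derivative is
  d(omega) = sum_{i < j} (∂f_j/∂x_i - ∂f_i/∂x_j) dx_i ∧ dx_j.
  coefficient of dx ∧ dy: ∂f_2/∂x - ∂f_1/∂y = ∂(y*(-3*x + y + 2))/∂x - ∂(-2*x*y)/∂y = 2*x - 3*y
Assembling: d(omega) = (2*x - 3*y) dx ∧ dy.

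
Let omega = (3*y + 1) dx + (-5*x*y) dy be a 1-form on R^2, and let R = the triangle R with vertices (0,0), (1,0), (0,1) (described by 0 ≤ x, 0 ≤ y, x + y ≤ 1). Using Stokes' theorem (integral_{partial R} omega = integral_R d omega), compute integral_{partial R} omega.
integral_(partial R) omega = -7/3

Stokes: integral_partial_R omega = integral_R d omega with d omega = (∂Q/∂x - ∂P/∂y) dx ∧ dy.
  ∂Q/∂x = -5*y
  ∂P/∂y = 3
  integrand = ∂Q/∂x - ∂P/∂y = -5*y - 3.
Integrating over R: integral_0^1 integral_0^{1-x} (-5*y - 3) dy dx = -7/3.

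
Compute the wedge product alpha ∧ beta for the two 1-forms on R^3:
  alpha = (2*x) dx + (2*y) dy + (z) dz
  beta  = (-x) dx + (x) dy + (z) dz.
alpha ∧ beta = (2*x*(x + y)) dx ∧ dy + (3*x*z) dx ∧ dz + (z*(-x + 2*y)) dy ∧ dz

Distribute the wedge, using dx_i ∧ dx_j = -dx_j ∧ dx_i and dx_i ∧ dx_i = 0. For each pair (i, j) with i < j, the coefficient of dx_i ∧ dx_j in alpha ∧ beta is (alpha_i * beta_j - alpha_j * beta_i). Collecting: alpha ∧ beta = (2*x*(x + y)) dx ∧ dy + (3*x*z) dx ∧ dz + (z*(-x + 2*y)) dy ∧ dz.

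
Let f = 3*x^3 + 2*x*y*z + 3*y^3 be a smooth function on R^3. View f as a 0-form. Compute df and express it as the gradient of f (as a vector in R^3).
df = (9*x^2 + 2*y*z) dx + (2*x*z + 9*y^2) dy + (2*x*y) dz; grad f = (9*x^2 + 2*y*z, 2*x*z + 9*y^2, 2*x*y)

For a 0-form f, d f = (∂f/∂x) dx + (∂f/∂y) dy + (∂f/∂z) dz. The components of the vector representation are exactly the entries of grad f in Cartesian coordinates:
  ∂f/∂x = 9*x^2 + 2*y*z
  ∂f/∂y = 2*x*z + 9*y^2
  ∂f/∂z = 2*x*y.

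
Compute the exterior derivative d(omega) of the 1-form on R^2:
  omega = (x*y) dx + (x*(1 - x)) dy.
d(omega) = (1 - 3*x) dx ∧ dy

For a 1-form omega = sum_i f_i dx_i, the exterior derivative is
  d(omega) = sum_{i < j} (∂f_j/∂x_i - ∂f_i/∂x_j) dx_i ∧ dx_j.
  coefficient of dx ∧ dy: ∂f_2/∂x - ∂f_1/∂y = ∂(x*(1 - x))/∂x - ∂(x*y)/∂y = 1 - 3*x
Assembling: d(omega) = (1 - 3*x) dx ∧ dy.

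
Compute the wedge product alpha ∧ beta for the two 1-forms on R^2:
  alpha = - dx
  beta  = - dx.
alpha ∧ beta = 0

Distribute the wedge, using dx_i ∧ dx_j = -dx_j ∧ dx_i and dx_i ∧ dx_i = 0. For each pair (i, j) with i < j, the coefficient of dx_i ∧ dx_j in alpha ∧ beta is (alpha_i * beta_j - alpha_j * beta_i). Collecting: alpha ∧ beta = 0.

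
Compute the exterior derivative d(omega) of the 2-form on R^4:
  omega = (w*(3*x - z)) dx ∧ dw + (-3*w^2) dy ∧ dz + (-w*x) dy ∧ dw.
d(omega) = (w) dx ∧ dz ∧ dw + (-6*w) dy ∧ dz ∧ dw + (-w) dx ∧ dy ∧ dw

For a 2-form omega = sum_{i<j} g_{ij} dx_i ∧ dx_j, the exterior derivative is
  d(omega) = sum_{i<j} d(g_{ij}) ∧ dx_i ∧ dx_j = sum_{i<j, k} (∂g_{ij}/∂x_k) dx_k ∧ dx_i ∧ dx_j.
Expand each term, using dx_k ∧ dx_i ∧ dx_j = sgn(permutation) dx_{(a)} ∧ dx_{(b)} ∧ dx_{(c)} with (a < b < c) sorted:
  d(w*(3*x - z)) includes (∂/∂z)(w*(3*x - z)) dz = (-w) dz, which multiplied by dx ∧ dw gives (w) dx ∧ dz ∧ dw
  d(-3*w^2) includes (∂/∂w)(-3*w^2) dw = (-6*w) dw, which multiplied by dy ∧ dz gives (-6*w) dy ∧ dz ∧ dw
  d(-w*x) includes (∂/∂x)(-w*x) dx = (-w) dx, which multiplied by dy ∧ dw gives (-w) dx ∧ dy ∧ dw
Collecting like 3-forms: d(omega) = (w) dx ∧ dz ∧ dw + (-6*w) dy ∧ dz ∧ dw + (-w) dx ∧ dy ∧ dw.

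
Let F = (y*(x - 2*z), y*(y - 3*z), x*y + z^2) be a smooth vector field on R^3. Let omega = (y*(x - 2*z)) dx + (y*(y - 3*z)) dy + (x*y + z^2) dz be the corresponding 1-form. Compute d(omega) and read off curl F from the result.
d(omega) = (x + 3*y) dy ∧ dz + (-3*y) dz ∧ dx + (-x + 2*z) dx ∧ dy; curl F = (x + 3*y, -3*y, -x + 2*z)

d omega = sum_{i<j} (∂f_j/∂x_i - ∂f_i/∂x_j) dx_i ∧ dx_j. Under the identification (dy ∧ dz, dz ∧ dx, dx ∧ dy) ↔ (e_x, e_y, e_z), the coefficients are exactly the components of curl F. Compute:
  ∂R/∂y - ∂Q/∂z = (x) - (-3*y) = x + 3*y
  ∂P/∂z - ∂R/∂x = (-2*y) - (y) = -3*y
  ∂Q/∂x - ∂P/∂y = (0) - (x - 2*z) = -x + 2*z.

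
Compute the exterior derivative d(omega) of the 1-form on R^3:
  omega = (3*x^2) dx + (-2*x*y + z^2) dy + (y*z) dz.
d(omega) = (-2*y) dx ∧ dy + (-z) dy ∧ dz

For a 1-form omega = sum_i f_i dx_i, the exterior derivative is
  d(omega) = sum_{i < j} (∂f_j/∂x_i - ∂f_i/∂x_j) dx_i ∧ dx_j.
  coefficient of dx ∧ dy: ∂f_2/∂x - ∂f_1/∂y = ∂(-2*x*y + z^2)/∂x - ∂(3*x^2)/∂y = -2*y
  coefficient of dy ∧ dz: ∂f_3/∂y - ∂f_2/∂z = ∂(y*z)/∂y - ∂(-2*x*y + z^2)/∂z = -z
Assembling: d(omega) = (-2*y) dx ∧ dy + (-z) dy ∧ dz.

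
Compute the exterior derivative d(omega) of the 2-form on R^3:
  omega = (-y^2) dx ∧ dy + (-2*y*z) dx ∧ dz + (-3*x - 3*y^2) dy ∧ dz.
d(omega) = (2*z - 3) dx ∧ dy ∧ dz

For a 2-form omega = sum_{i<j} g_{ij} dx_i ∧ dx_j, the exterior derivative is
  d(omega) = sum_{i<j} d(g_{ij}) ∧ dx_i ∧ dx_j = sum_{i<j, k} (∂g_{ij}/∂x_k) dx_k ∧ dx_i ∧ dx_j.
Expand each term, using dx_k ∧ dx_i ∧ dx_j = sgn(permutation) dx_{(a)} ∧ dx_{(b)} ∧ dx_{(c)} with (a < b < c) sorted:
  d(-2*y*z) includes (∂/∂y)(-2*y*z) dy = (-2*z) dy, which multiplied by dx ∧ dz gives (2*z) dx ∧ dy ∧ dz
  d(-3*x - 3*y^2) includes (∂/∂x)(-3*x - 3*y^2) dx = (-3) dx, which multiplied by dy ∧ dz gives (-3) dx ∧ dy ∧ dz
Collecting like 3-forms: d(omega) = (2*z - 3) dx ∧ dy ∧ dz.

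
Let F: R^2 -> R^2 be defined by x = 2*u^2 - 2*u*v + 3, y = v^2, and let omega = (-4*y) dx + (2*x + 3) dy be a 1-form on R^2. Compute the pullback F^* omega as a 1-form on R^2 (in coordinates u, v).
F^* omega = (8*v^2*(-2*u + v)) du + (2*v*(4*u^2 + 9)) dv

Using F^*(f dg) = (f ∘ F) d(g ∘ F), substitute each coordinate x_i by F_i(u, v) in f_i, and replace dx_i by d F_i = (∂F_i/∂u) du + (∂F_i/∂v) dv.
  For the x component: f_1(F) = -4*v^2; d F_1 = (4*u - 2*v) du + (-2*u) dv
  For the y component: f_2(F) = 4*u^2 - 4*u*v + 9; d F_2 = (0) du + (2*v) dv
Combining and collecting du, dv coefficients:
  coeff of du: 8*v^2*(-2*u + v)
  coeff of dv: 2*v*(4*u^2 + 9)
F^* omega = (8*v^2*(-2*u + v)) du + (2*v*(4*u^2 + 9)) dv.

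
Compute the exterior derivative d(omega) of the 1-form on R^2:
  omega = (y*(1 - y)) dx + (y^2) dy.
d(omega) = (2*y - 1) dx ∧ dy

For a 1-form omega = sum_i f_i dx_i, the exterior derivative is
  d(omega) = sum_{i < j} (∂f_j/∂x_i - ∂f_i/∂x_j) dx_i ∧ dx_j.
  coefficient of dx ∧ dy: ∂f_2/∂x - ∂f_1/∂y = ∂(y^2)/∂x - ∂(y*(1 - y))/∂y = 2*y - 1
Assembling: d(omega) = (2*y - 1) dx ∧ dy.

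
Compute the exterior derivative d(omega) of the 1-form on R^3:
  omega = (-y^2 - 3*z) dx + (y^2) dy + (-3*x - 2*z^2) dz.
d(omega) = (2*y) dx ∧ dy

For a 1-form omega = sum_i f_i dx_i, the exterior derivative is
  d(omega) = sum_{i < j} (∂f_j/∂x_i - ∂f_i/∂x_j) dx_i ∧ dx_j.
  coefficient of dx ∧ dy: ∂f_2/∂x - ∂f_1/∂y = ∂(y^2)/∂x - ∂(-y^2 - 3*z)/∂y = 2*y
Assembling: d(omega) = (2*y) dx ∧ dy.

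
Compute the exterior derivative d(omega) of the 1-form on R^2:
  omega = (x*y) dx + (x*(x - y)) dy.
d(omega) = (x - y) dx ∧ dy

For a 1-form omega = sum_i f_i dx_i, the exterior derivative is
  d(omega) = sum_{i < j} (∂f_j/∂x_i - ∂f_i/∂x_j) dx_i ∧ dx_j.
  coefficient of dx ∧ dy: ∂f_2/∂x - ∂f_1/∂y = ∂(x*(x - y))/∂x - ∂(x*y)/∂y = x - y
Assembling: d(omega) = (x - y) dx ∧ dy.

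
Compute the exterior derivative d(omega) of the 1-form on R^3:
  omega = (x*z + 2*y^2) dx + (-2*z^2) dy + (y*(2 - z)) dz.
d(omega) = (-4*y) dx ∧ dy + (-x) dx ∧ dz + (3*z + 2) dy ∧ dz

For a 1-form omega = sum_i f_i dx_i, the exterior derivative is
  d(omega) = sum_{i < j} (∂f_j/∂x_i - ∂f_i/∂x_j) dx_i ∧ dx_j.
  coefficient of dx ∧ dy: ∂f_2/∂x - ∂f_1/∂y = ∂(-2*z^2)/∂x - ∂(x*z + 2*y^2)/∂y = -4*y
  coefficient of dx ∧ dz: ∂f_3/∂x - ∂f_1/∂z = ∂(y*(2 - z))/∂x - ∂(x*z + 2*y^2)/∂z = -x
  coefficient of dy ∧ dz: ∂f_3/∂y - ∂f_2/∂z = ∂(y*(2 - z))/∂y - ∂(-2*z^2)/∂z = 3*z + 2
Assembling: d(omega) = (-4*y) dx ∧ dy + (-x) dx ∧ dz + (3*z + 2) dy ∧ dz.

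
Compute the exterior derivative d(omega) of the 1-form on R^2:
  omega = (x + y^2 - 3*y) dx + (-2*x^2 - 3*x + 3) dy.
d(omega) = (-4*x - 2*y) dx ∧ dy

For a 1-form omega = sum_i f_i dx_i, the exterior derivative is
  d(omega) = sum_{i < j} (∂f_j/∂x_i - ∂f_i/∂x_j) dx_i ∧ dx_j.
  coefficient of dx ∧ dy: ∂f_2/∂x - ∂f_1/∂y = ∂(-2*x^2 - 3*x + 3)/∂x - ∂(x + y^2 - 3*y)/∂y = -4*x - 2*y
Assembling: d(omega) = (-4*x - 2*y) dx ∧ dy.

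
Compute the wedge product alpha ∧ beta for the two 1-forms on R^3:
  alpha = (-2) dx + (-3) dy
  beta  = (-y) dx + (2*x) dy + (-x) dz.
alpha ∧ beta = (-4*x - 3*y) dx ∧ dy + (2*x) dx ∧ dz + (3*x) dy ∧ dz

Distribute the wedge, using dx_i ∧ dx_j = -dx_j ∧ dx_i and dx_i ∧ dx_i = 0. For each pair (i, j) with i < j, the coefficient of dx_i ∧ dx_j in alpha ∧ beta is (alpha_i * beta_j - alpha_j * beta_i). Collecting: alpha ∧ beta = (-4*x - 3*y) dx ∧ dy + (2*x) dx ∧ dz + (3*x) dy ∧ dz.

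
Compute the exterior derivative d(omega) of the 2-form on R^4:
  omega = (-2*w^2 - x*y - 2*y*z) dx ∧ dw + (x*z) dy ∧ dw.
d(omega) = (x + 3*z) dx ∧ dy ∧ dw + (2*y) dx ∧ dz ∧ dw + (-x) dy ∧ dz ∧ dw

For a 2-form omega = sum_{i<j} g_{ij} dx_i ∧ dx_j, the exterior derivative is
  d(omega) = sum_{i<j} d(g_{ij}) ∧ dx_i ∧ dx_j = sum_{i<j, k} (∂g_{ij}/∂x_k) dx_k ∧ dx_i ∧ dx_j.
Expand each term, using dx_k ∧ dx_i ∧ dx_j = sgn(permutation) dx_{(a)} ∧ dx_{(b)} ∧ dx_{(c)} with (a < b < c) sorted:
  d(-2*w^2 - x*y - 2*y*z) includes (∂/∂y)(-2*w^2 - x*y - 2*y*z) dy = (-x - 2*z) dy, which multiplied by dx ∧ dw gives (x + 2*z) dx ∧ dy ∧ dw
  d(-2*w^2 - x*y - 2*y*z) includes (∂/∂z)(-2*w^2 - x*y - 2*y*z) dz = (-2*y) dz, which multiplied by dx ∧ dw gives (2*y) dx ∧ dz ∧ dw
  d(x*z) includes (∂/∂x)(x*z) dx = (z) dx, which multiplied by dy ∧ dw gives (z) dx ∧ dy ∧ dw
  d(x*z) includes (∂/∂z)(x*z) dz = (x) dz, which multiplied by dy ∧ dw gives (-x) dy ∧ dz ∧ dw
Collecting like 3-forms: d(omega) = (x + 3*z) dx ∧ dy ∧ dw + (2*y) dx ∧ dz ∧ dw + (-x) dy ∧ dz ∧ dw.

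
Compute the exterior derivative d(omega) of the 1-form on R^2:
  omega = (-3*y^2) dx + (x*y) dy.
d(omega) = (7*y) dx ∧ dy

For a 1-form omega = sum_i f_i dx_i, the exterior derivative is
  d(omega) = sum_{i < j} (∂f_j/∂x_i - ∂f_i/∂x_j) dx_i ∧ dx_j.
  coefficient of dx ∧ dy: ∂f_2/∂x - ∂f_1/∂y = ∂(x*y)/∂x - ∂(-3*y^2)/∂y = 7*y
Assembling: d(omega) = (7*y) dx ∧ dy.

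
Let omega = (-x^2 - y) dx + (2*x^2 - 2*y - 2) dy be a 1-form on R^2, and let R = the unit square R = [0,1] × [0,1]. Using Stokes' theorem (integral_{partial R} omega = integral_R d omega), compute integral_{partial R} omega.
integral_(partial R) omega = 3

Stokes: integral_partial_R omega = integral_R d omega with d omega = (∂Q/∂x - ∂P/∂y) dx ∧ dy.
  ∂Q/∂x = 4*x
  ∂P/∂y = -1
  integrand = ∂Q/∂x - ∂P/∂y = 4*x + 1.
Integrating over R: integral_0^1 integral_0^1 (4*x + 1) dx dy = 3.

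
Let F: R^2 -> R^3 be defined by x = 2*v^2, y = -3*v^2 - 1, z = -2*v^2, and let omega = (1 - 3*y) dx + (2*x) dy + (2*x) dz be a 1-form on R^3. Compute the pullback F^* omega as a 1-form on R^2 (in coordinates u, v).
F^* omega = (4*v*(4 - v^2)) dv

Using F^*(f dg) = (f ∘ F) d(g ∘ F), substitute each coordinate x_i by F_i(u, v) in f_i, and replace dx_i by d F_i = (∂F_i/∂u) du + (∂F_i/∂v) dv.
  For the x component: f_1(F) = 9*v^2 + 4; d F_1 = (0) du + (4*v) dv
  For the y component: f_2(F) = 4*v^2; d F_2 = (0) du + (-6*v) dv
  For the z component: f_3(F) = 4*v^2; d F_3 = (0) du + (-4*v) dv
Combining and collecting du, dv coefficients:
  coeff of du: 0
  coeff of dv: 4*v*(4 - v^2)
F^* omega = (4*v*(4 - v^2)) dv.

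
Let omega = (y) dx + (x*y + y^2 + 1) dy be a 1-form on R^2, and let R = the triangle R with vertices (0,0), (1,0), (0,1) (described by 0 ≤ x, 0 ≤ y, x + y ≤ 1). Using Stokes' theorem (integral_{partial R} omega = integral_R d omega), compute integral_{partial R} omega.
integral_(partial R) omega = -1/3

Stokes: integral_partial_R omega = integral_R d omega with d omega = (∂Q/∂x - ∂P/∂y) dx ∧ dy.
  ∂Q/∂x = y
  ∂P/∂y = 1
  integrand = ∂Q/∂x - ∂P/∂y = y - 1.
Integrating over R: integral_0^1 integral_0^{1-x} (y - 1) dy dx = -1/3.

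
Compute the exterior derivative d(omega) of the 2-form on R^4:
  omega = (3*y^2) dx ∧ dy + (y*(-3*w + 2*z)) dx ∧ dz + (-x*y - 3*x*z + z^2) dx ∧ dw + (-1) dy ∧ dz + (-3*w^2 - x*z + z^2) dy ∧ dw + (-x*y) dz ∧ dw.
d(omega) = (3*w - 2*z) dx ∧ dy ∧ dz + (3*x - 4*y - 2*z) dx ∧ dz ∧ dw + (x - z) dx ∧ dy ∧ dw + (-2*z) dy ∧ dz ∧ dw

For a 2-form omega = sum_{i<j} g_{ij} dx_i ∧ dx_j, the exterior derivative is
  d(omega) = sum_{i<j} d(g_{ij}) ∧ dx_i ∧ dx_j = sum_{i<j, k} (∂g_{ij}/∂x_k) dx_k ∧ dx_i ∧ dx_j.
Expand each term, using dx_k ∧ dx_i ∧ dx_j = sgn(permutation) dx_{(a)} ∧ dx_{(b)} ∧ dx_{(c)} with (a < b < c) sorted:
  d(y*(-3*w + 2*z)) includes (∂/∂y)(y*(-3*w + 2*z)) dy = (-3*w + 2*z) dy, which multiplied by dx ∧ dz gives (3*w - 2*z) dx ∧ dy ∧ dz
  d(y*(-3*w + 2*z)) includes (∂/∂w)(y*(-3*w + 2*z)) dw = (-3*y) dw, which multiplied by dx ∧ dz gives (-3*y) dx ∧ dz ∧ dw
  d(-x*y - 3*x*z + z^2) includes (∂/∂y)(-x*y - 3*x*z + z^2) dy = (-x) dy, which multiplied by dx ∧ dw gives (x) dx ∧ dy ∧ dw
  d(-x*y - 3*x*z + z^2) includes (∂/∂z)(-x*y - 3*x*z + z^2) dz = (-3*x + 2*z) dz, which multiplied by dx ∧ dw gives (3*x - 2*z) dx ∧ dz ∧ dw
  d(-3*w^2 - x*z + z^2) includes (∂/∂x)(-3*w^2 - x*z + z^2) dx = (-z) dx, which multiplied by dy ∧ dw gives (-z) dx ∧ dy ∧ dw
  d(-3*w^2 - x*z + z^2) includes (∂/∂z)(-3*w^2 - x*z + z^2) dz = (-x + 2*z) dz, which multiplied by dy ∧ dw gives (x - 2*z) dy ∧ dz ∧ dw
  d(-x*y) includes (∂/∂x)(-x*y) dx = (-y) dx, which multiplied by dz ∧ dw gives (-y) dx ∧ dz ∧ dw
  d(-x*y) includes (∂/∂y)(-x*y) dy = (-x) dy, which multiplied by dz ∧ dw gives (-x) dy ∧ dz ∧ dw
Collecting like 3-forms: d(omega) = (3*w - 2*z) dx ∧ dy ∧ dz + (3*x - 4*y - 2*z) dx ∧ dz ∧ dw + (x - z) dx ∧ dy ∧ dw + (-2*z) dy ∧ dz ∧ dw.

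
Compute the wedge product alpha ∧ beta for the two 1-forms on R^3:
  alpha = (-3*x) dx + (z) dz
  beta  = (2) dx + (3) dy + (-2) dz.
alpha ∧ beta = (-9*x) dx ∧ dy + (6*x - 2*z) dx ∧ dz + (-3*z) dy ∧ dz

Distribute the wedge, using dx_i ∧ dx_j = -dx_j ∧ dx_i and dx_i ∧ dx_i = 0. For each pair (i, j) with i < j, the coefficient of dx_i ∧ dx_j in alpha ∧ beta is (alpha_i * beta_j - alpha_j * beta_i). Collecting: alpha ∧ beta = (-9*x) dx ∧ dy + (6*x - 2*z) dx ∧ dz + (-3*z) dy ∧ dz.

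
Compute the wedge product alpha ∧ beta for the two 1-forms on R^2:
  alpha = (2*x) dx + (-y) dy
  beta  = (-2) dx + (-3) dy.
alpha ∧ beta = (-6*x - 2*y) dx ∧ dy

Distribute the wedge, using dx_i ∧ dx_j = -dx_j ∧ dx_i and dx_i ∧ dx_i = 0. For each pair (i, j) with i < j, the coefficient of dx_i ∧ dx_j in alpha ∧ beta is (alpha_i * beta_j - alpha_j * beta_i). Collecting: alpha ∧ beta = (-6*x - 2*y) dx ∧ dy.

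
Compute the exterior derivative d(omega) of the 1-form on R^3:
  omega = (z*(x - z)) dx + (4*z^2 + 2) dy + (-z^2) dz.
d(omega) = (-x + 2*z) dx ∧ dz + (-8*z) dy ∧ dz

For a 1-form omega = sum_i f_i dx_i, the exterior derivative is
  d(omega) = sum_{i < j} (∂f_j/∂x_i - ∂f_i/∂x_j) dx_i ∧ dx_j.
  coefficient of dx ∧ dz: ∂f_3/∂x - ∂f_1/∂z = ∂(-z^2)/∂x - ∂(z*(x - z))/∂z = -x + 2*z
  coefficient of dy ∧ dz: ∂f_3/∂y - ∂f_2/∂z = ∂(-z^2)/∂y - ∂(4*z^2 + 2)/∂z = -8*z
Assembling: d(omega) = (-x + 2*z) dx ∧ dz + (-8*z) dy ∧ dz.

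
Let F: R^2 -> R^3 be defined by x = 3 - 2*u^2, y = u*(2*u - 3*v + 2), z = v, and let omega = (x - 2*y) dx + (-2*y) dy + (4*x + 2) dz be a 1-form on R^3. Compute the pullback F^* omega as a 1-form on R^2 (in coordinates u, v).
F^* omega = (2*u*(4*u^2 + 6*u*v - 4*u - 9*v^2 + 12*v - 10)) du + (12*u^3 - 18*u^2*v + 4*u^2 + 14) dv

Using F^*(f dg) = (f ∘ F) d(g ∘ F), substitute each coordinate x_i by F_i(u, v) in f_i, and replace dx_i by d F_i = (∂F_i/∂u) du + (∂F_i/∂v) dv.
  For the x component: f_1(F) = -6*u^2 + 6*u*v - 4*u + 3; d F_1 = (-4*u) du + (0) dv
  For the y component: f_2(F) = 2*u*(-2*u + 3*v - 2); d F_2 = (4*u - 3*v + 2) du + (-3*u) dv
  For the z component: f_3(F) = 14 - 8*u^2; d F_3 = (0) du + (1) dv
Combining and collecting du, dv coefficients:
  coeff of du: 2*u*(4*u^2 + 6*u*v - 4*u - 9*v^2 + 12*v - 10)
  coeff of dv: 12*u^3 - 18*u^2*v + 4*u^2 + 14
F^* omega = (2*u*(4*u^2 + 6*u*v - 4*u - 9*v^2 + 12*v - 10)) du + (12*u^3 - 18*u^2*v + 4*u^2 + 14) dv.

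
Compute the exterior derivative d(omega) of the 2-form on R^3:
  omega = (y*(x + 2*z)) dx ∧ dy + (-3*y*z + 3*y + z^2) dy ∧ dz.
d(omega) = (2*y) dx ∧ dy ∧ dz

For a 2-form omega = sum_{i<j} g_{ij} dx_i ∧ dx_j, the exterior derivative is
  d(omega) = sum_{i<j} d(g_{ij}) ∧ dx_i ∧ dx_j = sum_{i<j, k} (∂g_{ij}/∂x_k) dx_k ∧ dx_i ∧ dx_j.
Expand each term, using dx_k ∧ dx_i ∧ dx_j = sgn(permutation) dx_{(a)} ∧ dx_{(b)} ∧ dx_{(c)} with (a < b < c) sorted:
  d(y*(x + 2*z)) includes (∂/∂z)(y*(x + 2*z)) dz = (2*y) dz, which multiplied by dx ∧ dy gives (2*y) dx ∧ dy ∧ dz
Collecting like 3-forms: d(omega) = (2*y) dx ∧ dy ∧ dz.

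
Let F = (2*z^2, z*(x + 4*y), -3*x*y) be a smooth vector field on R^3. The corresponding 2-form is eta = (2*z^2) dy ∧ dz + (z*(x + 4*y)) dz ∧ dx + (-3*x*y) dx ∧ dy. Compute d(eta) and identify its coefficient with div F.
d(eta) = (4*z) dx ∧ dy ∧ dz; div F = 4*z

For a 2-form in R^3 of the form above, applying d gives a 3-form with coefficient ∂P/∂x + ∂Q/∂y + ∂R/∂z:
  ∂P/∂x = 0
  ∂Q/∂y = 4*z
  ∂R/∂z = 0
Sum = 4*z, which is exactly div F.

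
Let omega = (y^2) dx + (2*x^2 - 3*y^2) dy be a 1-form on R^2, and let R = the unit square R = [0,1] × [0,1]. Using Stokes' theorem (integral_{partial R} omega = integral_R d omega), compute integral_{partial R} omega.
integral_(partial R) omega = 1

Stokes: integral_partial_R omega = integral_R d omega with d omega = (∂Q/∂x - ∂P/∂y) dx ∧ dy.
  ∂Q/∂x = 4*x
  ∂P/∂y = 2*y
  integrand = ∂Q/∂x - ∂P/∂y = 4*x - 2*y.
Integrating over R: integral_0^1 integral_0^1 (4*x - 2*y) dx dy = 1.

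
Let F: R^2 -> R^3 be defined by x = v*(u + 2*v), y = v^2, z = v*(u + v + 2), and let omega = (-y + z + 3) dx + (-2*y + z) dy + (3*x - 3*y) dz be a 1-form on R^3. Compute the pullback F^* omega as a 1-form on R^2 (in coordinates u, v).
F^* omega = (v*(4*u*v + 3*v^2 + 2*v + 3)) du + (4*u^2*v + 15*u*v^2 + 8*u*v + 3*u + 4*v^3 + 18*v^2 + 12*v) dv

Using F^*(f dg) = (f ∘ F) d(g ∘ F), substitute each coordinate x_i by F_i(u, v) in f_i, and replace dx_i by d F_i = (∂F_i/∂u) du + (∂F_i/∂v) dv.
  For the x component: f_1(F) = u*v + 2*v + 3; d F_1 = (v) du + (u + 4*v) dv
  For the y component: f_2(F) = v*(u - v + 2); d F_2 = (0) du + (2*v) dv
  For the z component: f_3(F) = 3*v*(u + v); d F_3 = (v) du + (u + 2*v + 2) dv
Combining and collecting du, dv coefficients:
  coeff of du: v*(4*u*v + 3*v^2 + 2*v + 3)
  coeff of dv: 4*u^2*v + 15*u*v^2 + 8*u*v + 3*u + 4*v^3 + 18*v^2 + 12*v
F^* omega = (v*(4*u*v + 3*v^2 + 2*v + 3)) du + (4*u^2*v + 15*u*v^2 + 8*u*v + 3*u + 4*v^3 + 18*v^2 + 12*v) dv.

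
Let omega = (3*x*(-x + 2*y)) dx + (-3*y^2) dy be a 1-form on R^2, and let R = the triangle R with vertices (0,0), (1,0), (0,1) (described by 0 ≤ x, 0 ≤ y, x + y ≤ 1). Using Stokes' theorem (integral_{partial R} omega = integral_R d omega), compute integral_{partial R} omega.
integral_(partial R) omega = -1

Stokes: integral_partial_R omega = integral_R d omega with d omega = (∂Q/∂x - ∂P/∂y) dx ∧ dy.
  ∂Q/∂x = 0
  ∂P/∂y = 6*x
  integrand = ∂Q/∂x - ∂P/∂y = -6*x.
Integrating over R: integral_0^1 integral_0^{1-x} (-6*x) dy dx = -1.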